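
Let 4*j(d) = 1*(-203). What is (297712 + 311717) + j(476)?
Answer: 2437513/4 ≈ 6.0938e+5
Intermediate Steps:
j(d) = -203/4 (j(d) = (1*(-203))/4 = (¼)*(-203) = -203/4)
(297712 + 311717) + j(476) = (297712 + 311717) - 203/4 = 609429 - 203/4 = 2437513/4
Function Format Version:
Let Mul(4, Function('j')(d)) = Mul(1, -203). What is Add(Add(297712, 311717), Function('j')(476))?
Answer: Rational(2437513, 4) ≈ 6.0938e+5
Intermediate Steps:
Function('j')(d) = Rational(-203, 4) (Function('j')(d) = Mul(Rational(1, 4), Mul(1, -203)) = Mul(Rational(1, 4), -203) = Rational(-203, 4))
Add(Add(297712, 311717), Function('j')(476)) = Add(Add(297712, 311717), Rational(-203, 4)) = Add(609429, Rational(-203, 4)) = Rational(2437513, 4)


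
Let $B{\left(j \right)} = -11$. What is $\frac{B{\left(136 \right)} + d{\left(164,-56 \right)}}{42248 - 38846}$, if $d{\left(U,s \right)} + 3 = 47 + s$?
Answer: $- \frac{23}{3402} \approx -0.0067607$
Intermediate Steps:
$d{\left(U,s \right)} = 44 + s$ ($d{\left(U,s \right)} = -3 + \left(47 + s\right) = 44 + s$)
$\frac{B{\left(136 \right)} + d{\left(164,-56 \right)}}{42248 - 38846} = \frac{-11 + \left(44 - 56\right)}{42248 - 38846} = \frac{-11 - 12}{3402} = \left(-23\right) \frac{1}{3402} = - \frac{23}{3402}$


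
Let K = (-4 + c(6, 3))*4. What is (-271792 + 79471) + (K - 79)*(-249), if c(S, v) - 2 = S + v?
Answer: -179622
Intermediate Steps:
c(S, v) = 2 + S + v (c(S, v) = 2 + (S + v) = 2 + S + v)
K = 28 (K = (-4 + (2 + 6 + 3))*4 = (-4 + 11)*4 = 7*4 = 28)
(-271792 + 79471) + (K - 79)*(-249) = (-271792 + 79471) + (28 - 79)*(-249) = -192321 - 51*(-249) = -192321 + 12699 = -179622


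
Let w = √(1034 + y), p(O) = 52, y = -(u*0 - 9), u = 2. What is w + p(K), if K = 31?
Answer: 52 + √1043 ≈ 84.296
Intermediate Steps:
y = 9 (y = -(2*0 - 9) = -(0 - 9) = -1*(-9) = 9)
w = √1043 (w = √(1034 + 9) = √1043 ≈ 32.296)
w + p(K) = √1043 + 52 = 52 + √1043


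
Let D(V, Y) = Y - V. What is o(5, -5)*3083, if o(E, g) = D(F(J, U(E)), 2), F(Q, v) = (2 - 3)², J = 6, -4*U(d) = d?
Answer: 3083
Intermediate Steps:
U(d) = -d/4
F(Q, v) = 1 (F(Q, v) = (-1)² = 1)
o(E, g) = 1 (o(E, g) = 2 - 1*1 = 2 - 1 = 1)
o(5, -5)*3083 = 1*3083 = 3083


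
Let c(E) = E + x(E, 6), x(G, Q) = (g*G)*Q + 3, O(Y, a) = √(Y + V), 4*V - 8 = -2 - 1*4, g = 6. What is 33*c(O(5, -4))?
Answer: 99 + 1221*√22/2 ≈ 2962.5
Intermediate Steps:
V = ½ (V = 2 + (-2 - 1*4)/4 = 2 + (-2 - 4)/4 = 2 + (¼)*(-6) = 2 - 3/2 = ½ ≈ 0.50000)
O(Y, a) = √(½ + Y) (O(Y, a) = √(Y + ½) = √(½ + Y))
x(G, Q) = 3 + 6*G*Q (x(G, Q) = (6*G)*Q + 3 = 6*G*Q + 3 = 3 + 6*G*Q)
c(E) = 3 + 37*E (c(E) = E + (3 + 6*E*6) = E + (3 + 36*E) = 3 + 37*E)
33*c(O(5, -4)) = 33*(3 + 37*(√(2 + 4*5)/2)) = 33*(3 + 37*(√(2 + 20)/2)) = 33*(3 + 37*(√22/2)) = 33*(3 + 37*√22/2) = 99 + 1221*√22/2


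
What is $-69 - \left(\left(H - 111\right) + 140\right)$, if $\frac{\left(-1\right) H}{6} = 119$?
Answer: $616$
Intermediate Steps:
$H = -714$ ($H = \left(-6\right) 119 = -714$)
$-69 - \left(\left(H - 111\right) + 140\right) = -69 - \left(\left(-714 - 111\right) + 140\right) = -69 - \left(-825 + 140\right) = -69 - -685 = -69 + 685 = 616$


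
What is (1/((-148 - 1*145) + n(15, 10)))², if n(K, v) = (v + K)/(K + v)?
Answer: 1/85264 ≈ 1.1728e-5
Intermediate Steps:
n(K, v) = 1 (n(K, v) = (K + v)/(K + v) = 1)
(1/((-148 - 1*145) + n(15, 10)))² = (1/((-148 - 1*145) + 1))² = (1/((-148 - 145) + 1))² = (1/(-293 + 1))² = (1/(-292))² = (-1/292)² = 1/85264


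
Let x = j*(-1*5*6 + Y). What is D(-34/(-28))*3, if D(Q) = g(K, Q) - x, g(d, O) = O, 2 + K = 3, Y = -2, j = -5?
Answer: -6669/14 ≈ -476.36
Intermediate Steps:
K = 1 (K = -2 + 3 = 1)
x = 160 (x = -5*(-1*5*6 - 2) = -5*(-5*6 - 2) = -5*(-30 - 2) = -5*(-32) = 160)
D(Q) = -160 + Q (D(Q) = Q - 1*160 = Q - 160 = -160 + Q)
D(-34/(-28))*3 = (-160 - 34/(-28))*3 = (-160 - 34*(-1/28))*3 = (-160 + 17/14)*3 = -2223/14*3 = -6669/14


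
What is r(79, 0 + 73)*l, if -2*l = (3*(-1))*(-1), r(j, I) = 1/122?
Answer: -3/244 ≈ -0.012295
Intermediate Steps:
r(j, I) = 1/122
l = -3/2 (l = -3*(-1)*(-1)/2 = -(-3)*(-1)/2 = -½*3 = -3/2 ≈ -1.5000)
r(79, 0 + 73)*l = (1/122)*(-3/2) = -3/244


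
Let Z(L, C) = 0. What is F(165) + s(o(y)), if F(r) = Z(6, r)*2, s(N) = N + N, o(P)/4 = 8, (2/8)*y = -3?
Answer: 64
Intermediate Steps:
y = -12 (y = 4*(-3) = -12)
o(P) = 32 (o(P) = 4*8 = 32)
s(N) = 2*N
F(r) = 0 (F(r) = 0*2 = 0)
F(165) + s(o(y)) = 0 + 2*32 = 0 + 64 = 64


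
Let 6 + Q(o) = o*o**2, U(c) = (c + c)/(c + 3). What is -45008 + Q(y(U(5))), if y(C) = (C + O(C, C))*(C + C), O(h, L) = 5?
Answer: -21094043/512 ≈ -41199.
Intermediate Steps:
U(c) = 2*c/(3 + c) (U(c) = (2*c)/(3 + c) = 2*c/(3 + c))
y(C) = 2*C*(5 + C) (y(C) = (C + 5)*(C + C) = (5 + C)*(2*C) = 2*C*(5 + C))
Q(o) = -6 + o**3 (Q(o) = -6 + o*o**2 = -6 + o**3)
-45008 + Q(y(U(5))) = -45008 + (-6 + (2*(2*5/(3 + 5))*(5 + 2*5/(3 + 5)))**3) = -45008 + (-6 + (2*(2*5/8)*(5 + 2*5/8))**3) = -45008 + (-6 + (2*(2*5*(1/8))*(5 + 2*5*(1/8)))**3) = -45008 + (-6 + (2*(5/4)*(5 + 5/4))**3) = -45008 + (-6 + (2*(5/4)*(25/4))**3) = -45008 + (-6 + (125/8)**3) = -45008 + (-6 + 1953125/512) = -45008 + 1950053/512 = -21094043/512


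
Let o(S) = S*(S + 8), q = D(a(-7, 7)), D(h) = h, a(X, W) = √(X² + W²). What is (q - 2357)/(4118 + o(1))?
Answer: -2357/4127 + 7*√2/4127 ≈ -0.56872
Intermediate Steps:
a(X, W) = √(W² + X²)
q = 7*√2 (q = √(7² + (-7)²) = √(49 + 49) = √98 = 7*√2 ≈ 9.8995)
o(S) = S*(8 + S)
(q - 2357)/(4118 + o(1)) = (7*√2 - 2357)/(4118 + 1*(8 + 1)) = (-2357 + 7*√2)/(4118 + 1*9) = (-2357 + 7*√2)/(4118 + 9) = (-2357 + 7*√2)/4127 = (-2357 + 7*√2)*(1/4127) = -2357/4127 + 7*√2/4127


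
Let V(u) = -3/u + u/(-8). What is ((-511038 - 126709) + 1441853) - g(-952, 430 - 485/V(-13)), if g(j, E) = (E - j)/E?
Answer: 1869531001/2325 ≈ 8.0410e+5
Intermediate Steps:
V(u) = -3/u - u/8 (V(u) = -3/u + u*(-1/8) = -3/u - u/8)
g(j, E) = (E - j)/E
((-511038 - 126709) + 1441853) - g(-952, 430 - 485/V(-13)) = ((-511038 - 126709) + 1441853) - ((430 - 485/(-3/(-13) - 1/8*(-13))) - 1*(-952))/(430 - 485/(-3/(-13) - 1/8*(-13))) = (-637747 + 1441853) - ((430 - 485/(-3*(-1/13) + 13/8)) + 952)/(430 - 485/(-3*(-1/13) + 13/8)) = 804106 - ((430 - 485/(3/13 + 13/8)) + 952)/(430 - 485/(3/13 + 13/8)) = 804106 - ((430 - 485/193/104) + 952)/(430 - 485/193/104) = 804106 - ((430 - 485*104/193) + 952)/(430 - 485*104/193) = 804106 - ((430 - 50440/193) + 952)/(430 - 50440/193) = 804106 - (32550/193 + 952)/32550/193 = 804106 - 193*216286/(32550*193) = 804106 - 1*15449/2325 = 804106 - 15449/2325 = 1869531001/2325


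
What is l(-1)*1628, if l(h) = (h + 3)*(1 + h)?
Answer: 0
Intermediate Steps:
l(h) = (1 + h)*(3 + h) (l(h) = (3 + h)*(1 + h) = (1 + h)*(3 + h))
l(-1)*1628 = (3 + (-1)² + 4*(-1))*1628 = (3 + 1 - 4)*1628 = 0*1628 = 0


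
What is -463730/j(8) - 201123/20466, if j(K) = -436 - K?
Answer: 43524998/42069 ≈ 1034.6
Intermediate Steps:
-463730/j(8) - 201123/20466 = -463730/(-436 - 1*8) - 201123/20466 = -463730/(-436 - 8) - 201123*1/20466 = -463730/(-444) - 7449/758 = -463730*(-1/444) - 7449/758 = 231865/222 - 7449/758 = 43524998/42069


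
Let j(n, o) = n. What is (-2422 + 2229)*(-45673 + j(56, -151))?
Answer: 8804081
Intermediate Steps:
(-2422 + 2229)*(-45673 + j(56, -151)) = (-2422 + 2229)*(-45673 + 56) = -193*(-45617) = 8804081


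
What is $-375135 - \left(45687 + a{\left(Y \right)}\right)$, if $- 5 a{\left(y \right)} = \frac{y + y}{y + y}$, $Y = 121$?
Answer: $- \frac{2104109}{5} \approx -4.2082 \cdot 10^{5}$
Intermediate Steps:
$a{\left(y \right)} = - \frac{1}{5}$ ($a{\left(y \right)} = - \frac{\left(y + y\right) \frac{1}{y + y}}{5} = - \frac{2 y \frac{1}{2 y}}{5} = \left(- \frac{1}{5}\right) 1 = - \frac{1}{5}$)
$-375135 - \left(45687 + a{\left(Y \right)}\right) = -375135 - \left(45687 - \frac{1}{5}\right) = -375135 - \frac{228434}{5} = - \frac{2104109}{5}$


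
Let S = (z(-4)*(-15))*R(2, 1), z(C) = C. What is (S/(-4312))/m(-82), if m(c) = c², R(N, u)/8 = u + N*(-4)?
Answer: 15/129437 ≈ 0.00011589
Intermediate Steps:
R(N, u) = -32*N + 8*u (R(N, u) = 8*(u + N*(-4)) = 8*(u - 4*N) = -32*N + 8*u)
S = -3360 (S = (-4*(-15))*(-32*2 + 8*1) = 60*(-64 + 8) = 60*(-56) = -3360)
(S/(-4312))/m(-82) = (-3360/(-4312))/((-82)²) = -3360*(-1/4312)/6724 = (60/77)*(1/6724) = 15/129437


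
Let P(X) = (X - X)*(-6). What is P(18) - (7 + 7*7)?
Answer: -56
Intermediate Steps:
P(X) = 0 (P(X) = 0*(-6) = 0)
P(18) - (7 + 7*7) = 0 - (7 + 7*7) = 0 - (7 + 49) = 0 - 1*56 = 0 - 56 = -56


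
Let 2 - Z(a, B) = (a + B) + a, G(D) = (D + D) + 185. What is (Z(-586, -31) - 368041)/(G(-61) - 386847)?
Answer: 91709/96696 ≈ 0.94843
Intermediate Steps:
G(D) = 185 + 2*D (G(D) = 2*D + 185 = 185 + 2*D)
Z(a, B) = 2 - B - 2*a (Z(a, B) = 2 - ((a + B) + a) = 2 - ((B + a) + a) = 2 - (B + 2*a) = 2 + (-B - 2*a) = 2 - B - 2*a)
(Z(-586, -31) - 368041)/(G(-61) - 386847) = ((2 - 1*(-31) - 2*(-586)) - 368041)/((185 + 2*(-61)) - 386847) = ((2 + 31 + 1172) - 368041)/((185 - 122) - 386847) = (1205 - 368041)/(63 - 386847) = -366836/(-386784) = -366836*(-1/386784) = 91709/96696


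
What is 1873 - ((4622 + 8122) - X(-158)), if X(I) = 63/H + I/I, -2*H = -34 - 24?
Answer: -315167/29 ≈ -10868.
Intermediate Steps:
H = 29 (H = -(-34 - 24)/2 = -½*(-58) = 29)
X(I) = 92/29 (X(I) = 63/29 + I/I = 63*(1/29) + 1 = 63/29 + 1 = 92/29)
1873 - ((4622 + 8122) - X(-158)) = 1873 - ((4622 + 8122) - 1*92/29) = 1873 - (12744 - 92/29) = 1873 - 1*369484/29 = 1873 - 369484/29 = -315167/29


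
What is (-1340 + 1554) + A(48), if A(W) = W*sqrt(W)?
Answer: 214 + 192*sqrt(3) ≈ 546.55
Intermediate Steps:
A(W) = W**(3/2)
(-1340 + 1554) + A(48) = (-1340 + 1554) + 48**(3/2) = 214 + 192*sqrt(3)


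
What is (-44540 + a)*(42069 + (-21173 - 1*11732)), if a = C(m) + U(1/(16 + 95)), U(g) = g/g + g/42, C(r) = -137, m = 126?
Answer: -954336719402/2331 ≈ -4.0941e+8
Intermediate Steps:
U(g) = 1 + g/42 (U(g) = 1 + g*(1/42) = 1 + g/42)
a = -634031/4662 (a = -137 + (1 + 1/(42*(16 + 95))) = -137 + (1 + (1/42)/111) = -137 + (1 + (1/42)*(1/111)) = -137 + (1 + 1/4662) = -137 + 4663/4662 = -634031/4662 ≈ -136.00)
(-44540 + a)*(42069 + (-21173 - 1*11732)) = (-44540 - 634031/4662)*(42069 + (-21173 - 1*11732)) = -208279511*(42069 + (-21173 - 11732))/4662 = -208279511*(42069 - 32905)/4662 = -208279511/4662*9164 = -954336719402/2331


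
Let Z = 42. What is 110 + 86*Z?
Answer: 3722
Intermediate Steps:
110 + 86*Z = 110 + 86*42 = 110 + 3612 = 3722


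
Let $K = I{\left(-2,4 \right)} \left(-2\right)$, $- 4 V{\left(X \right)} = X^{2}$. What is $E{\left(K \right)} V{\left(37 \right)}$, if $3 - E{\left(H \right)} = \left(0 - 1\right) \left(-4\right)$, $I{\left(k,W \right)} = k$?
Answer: $\frac{1369}{4} \approx 342.25$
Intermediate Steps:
$V{\left(X \right)} = - \frac{X^{2}}{4}$
$K = 4$ ($K = \left(-2\right) \left(-2\right) = 4$)
$E{\left(H \right)} = -1$ ($E{\left(H \right)} = 3 - \left(0 - 1\right) \left(-4\right) = 3 - \left(-1\right) \left(-4\right) = 3 - 4 = -1$)
$E{\left(K \right)} V{\left(37 \right)} = - \frac{\left(-1\right) 37^{2}}{4} = - \frac{\left(-1\right) 1369}{4} = \left(-1\right) \left(- \frac{1369}{4}\right) = \frac{1369}{4}$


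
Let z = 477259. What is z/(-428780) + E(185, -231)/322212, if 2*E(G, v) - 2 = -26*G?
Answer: -3518394637/3139955940 ≈ -1.1205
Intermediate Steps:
E(G, v) = 1 - 13*G (E(G, v) = 1 + (-26*G)/2 = 1 - 13*G)
z/(-428780) + E(185, -231)/322212 = 477259/(-428780) + (1 - 13*185)/322212 = 477259*(-1/428780) + (1 - 2405)*(1/322212) = -477259/428780 - 2404*1/322212 = -477259/428780 - 601/80553 = -3518394637/3139955940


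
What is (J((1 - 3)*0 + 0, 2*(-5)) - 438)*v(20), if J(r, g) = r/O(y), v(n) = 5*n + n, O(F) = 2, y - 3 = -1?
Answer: -52560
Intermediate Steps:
y = 2 (y = 3 - 1 = 2)
v(n) = 6*n
J(r, g) = r/2
(J((1 - 3)*0 + 0, 2*(-5)) - 438)*v(20) = (((1 - 3)*0 + 0)/2 - 438)*(6*20) = ((-2*0 + 0)/2 - 438)*120 = ((0 + 0)/2 - 438)*120 = ((½)*0 - 438)*120 = (0 - 438)*120 = -438*120 = -52560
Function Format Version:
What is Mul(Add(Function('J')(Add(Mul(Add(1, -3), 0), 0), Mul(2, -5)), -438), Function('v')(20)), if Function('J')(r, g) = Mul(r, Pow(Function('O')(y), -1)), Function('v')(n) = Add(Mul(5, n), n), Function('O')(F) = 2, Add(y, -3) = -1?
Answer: -52560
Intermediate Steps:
y = 2 (y = Add(3, -1) = 2)
Function('v')(n) = Mul(6, n)
Function('J')(r, g) = Mul(Rational(1, 2), r) (Function('J')(r, g) = Mul(r, Pow(2, -1)) = Mul(r, Rational(1, 2)) = Mul(Rational(1, 2), r))
Mul(Add(Function('J')(Add(Mul(Add(1, -3), 0), 0), Mul(2, -5)), -438), Function('v')(20)) = Mul(Add(Mul(Rational(1, 2), Add(Mul(Add(1, -3), 0), 0)), -438), Mul(6, 20)) = Mul(Add(Mul(Rational(1, 2), Add(Mul(-2, 0), 0)), -438), 120) = Mul(Add(Mul(Rational(1, 2), Add(0, 0)), -438), 120) = Mul(Add(Mul(Rational(1, 2), 0), -438), 120) = Mul(Add(0, -438), 120) = Mul(-438, 120) = -52560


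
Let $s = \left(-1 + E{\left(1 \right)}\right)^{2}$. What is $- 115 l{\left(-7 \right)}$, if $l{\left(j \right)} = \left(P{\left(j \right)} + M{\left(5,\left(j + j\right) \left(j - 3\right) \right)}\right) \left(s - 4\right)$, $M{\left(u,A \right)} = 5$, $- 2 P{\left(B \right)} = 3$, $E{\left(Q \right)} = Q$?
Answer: $1610$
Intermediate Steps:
$P{\left(B \right)} = - \frac{3}{2}$ ($P{\left(B \right)} = \left(- \frac{1}{2}\right) 3 = - \frac{3}{2}$)
$s = 0$ ($s = \left(-1 + 1\right)^{2} = 0^{2} = 0$)
$l{\left(j \right)} = -14$ ($l{\left(j \right)} = \left(- \frac{3}{2} + 5\right) \left(0 - 4\right) = \frac{7}{2} \left(-4\right) = -14$)
$- 115 l{\left(-7 \right)} = \left(-115\right) \left(-14\right) = 1610$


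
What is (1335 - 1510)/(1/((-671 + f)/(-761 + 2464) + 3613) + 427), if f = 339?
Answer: -1076706225/2627164892 ≈ -0.40984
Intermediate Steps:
(1335 - 1510)/(1/((-671 + f)/(-761 + 2464) + 3613) + 427) = (1335 - 1510)/(1/((-671 + 339)/(-761 + 2464) + 3613) + 427) = -175/(1/(-332/1703 + 3613) + 427) = -175/(1/(6152607/1703) + 427) = -175/(1703/6152607 + 427) = -175/2627164892/6152607 = -175*6152607/2627164892 = -1076706225/2627164892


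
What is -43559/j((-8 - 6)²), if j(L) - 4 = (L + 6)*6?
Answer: -43559/1216 ≈ -35.822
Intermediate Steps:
j(L) = 40 + 6*L (j(L) = 4 + (L + 6)*6 = 4 + (6 + L)*6 = 4 + (36 + 6*L) = 40 + 6*L)
-43559/j((-8 - 6)²) = -43559/(40 + 6*(-8 - 6)²) = -43559/(40 + 6*(-14)²) = -43559/(40 + 6*196) = -43559/(40 + 1176) = -43559/1216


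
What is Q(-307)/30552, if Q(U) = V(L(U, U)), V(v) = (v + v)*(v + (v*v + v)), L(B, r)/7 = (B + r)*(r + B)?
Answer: 1531522670882444968/1273 ≈ 1.2031e+15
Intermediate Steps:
L(B, r) = 7*(B + r)**2 (L(B, r) = 7*((B + r)*(r + B)) = 7*((B + r)*(B + r)) = 7*(B + r)**2)
V(v) = 2*v*(v**2 + 2*v) (V(v) = (2*v)*(v + (v**2 + v)) = (2*v)*(v + (v + v**2)) = (2*v)*(v**2 + 2*v) = 2*v*(v**2 + 2*v))
Q(U) = 1568*U**4*(2 + 28*U**2) (Q(U) = 2*(7*(U + U)**2)**2*(2 + 7*(U + U)**2) = 2*(7*(2*U)**2)**2*(2 + 7*(2*U)**2) = 2*(7*(4*U**2))**2*(2 + 7*(4*U**2)) = 2*(28*U**2)**2*(2 + 28*U**2) = 2*(784*U**4)*(2 + 28*U**2) = 1568*U**4*(2 + 28*U**2))
Q(-307)/30552 = ((-307)**4*(3136 + 43904*(-307)**2))/30552 = (8882874001*(3136 + 43904*94249))*(1/30552) = (8882874001*(3136 + 4137908096))*(1/30552) = (8882874001*4137911232)*(1/30552) = 36756544101178679232*(1/30552) = 1531522670882444968/1273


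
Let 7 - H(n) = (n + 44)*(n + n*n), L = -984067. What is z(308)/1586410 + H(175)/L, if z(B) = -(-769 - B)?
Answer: 31200295823/4551410290 ≈ 6.8551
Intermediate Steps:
H(n) = 7 - (44 + n)*(n + n²) (H(n) = 7 - (n + 44)*(n + n*n) = 7 - (44 + n)*(n + n²))
z(B) = 769 + B
z(308)/1586410 + H(175)/L = (769 + 308)/1586410 + (7 - 1*175³ - 45*175² - 44*175)/(-984067) = 1077*(1/1586410) + (7 - 1*5359375 - 45*30625 - 7700)*(-1/984067) = 1077/1586410 + (7 - 5359375 - 1378125 - 7700)*(-1/984067) = 1077/1586410 - 6745193*(-1/984067) = 1077/1586410 + 137657/20083 = 31200295823/4551410290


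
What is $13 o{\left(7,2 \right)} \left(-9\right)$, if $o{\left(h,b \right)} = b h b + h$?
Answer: $-4095$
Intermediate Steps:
$o{\left(h,b \right)} = h + h b^{2}$ ($o{\left(h,b \right)} = h b^{2} + h = h + h b^{2}$)
$13 o{\left(7,2 \right)} \left(-9\right) = 13 \cdot 7 \left(1 + 2^{2}\right) \left(-9\right) = 13 \cdot 7 \left(1 + 4\right) \left(-9\right) = 13 \cdot 7 \cdot 5 \left(-9\right) = 13 \cdot 35 \left(-9\right) = 455 \left(-9\right) = -4095$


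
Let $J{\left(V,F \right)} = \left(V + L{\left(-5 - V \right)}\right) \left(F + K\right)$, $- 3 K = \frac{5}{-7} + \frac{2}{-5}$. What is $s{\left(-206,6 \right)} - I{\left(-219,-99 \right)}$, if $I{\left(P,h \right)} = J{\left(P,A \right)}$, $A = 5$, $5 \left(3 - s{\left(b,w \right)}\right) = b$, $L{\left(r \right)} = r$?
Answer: $\frac{2487}{35} \approx 71.057$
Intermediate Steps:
$s{\left(b,w \right)} = 3 - \frac{b}{5}$
$K = \frac{13}{35}$ ($K = - \frac{\frac{5}{-7} + \frac{2}{-5}}{3} = - \frac{5 \left(- \frac{1}{7}\right) + 2 \left(- \frac{1}{5}\right)}{3} = - \frac{- \frac{5}{7} - \frac{2}{5}}{3} = \left(- \frac{1}{3}\right) \left(- \frac{39}{35}\right) = \frac{13}{35} \approx 0.37143$)
$J{\left(V,F \right)} = - \frac{13}{7} - 5 F$ ($J{\left(V,F \right)} = \left(V - \left(5 + V\right)\right) \left(F + \frac{13}{35}\right) = - 5 \left(\frac{13}{35} + F\right) = - \frac{13}{7} - 5 F$)
$I{\left(P,h \right)} = - \frac{188}{7}$ ($I{\left(P,h \right)} = - \frac{13}{7} - 25 = - \frac{188}{7}$)
$s{\left(-206,6 \right)} - I{\left(-219,-99 \right)} = \left(3 - - \frac{206}{5}\right) - - \frac{188}{7} = \left(3 + \frac{206}{5}\right) + \frac{188}{7} = \frac{221}{5} + \frac{188}{7} = \frac{2487}{35}$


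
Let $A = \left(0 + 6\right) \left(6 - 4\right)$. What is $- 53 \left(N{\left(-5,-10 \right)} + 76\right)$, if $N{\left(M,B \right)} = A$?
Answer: $-4664$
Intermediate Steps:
$A = 12$ ($A = 6 \cdot 2 = 12$)
$N{\left(M,B \right)} = 12$
$- 53 \left(N{\left(-5,-10 \right)} + 76\right) = - 53 \left(12 + 76\right) = \left(-53\right) 88 = -4664$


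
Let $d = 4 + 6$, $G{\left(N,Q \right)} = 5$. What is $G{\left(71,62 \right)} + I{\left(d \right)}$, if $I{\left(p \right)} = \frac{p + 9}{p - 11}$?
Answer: $-14$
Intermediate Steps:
$d = 10$
$I{\left(p \right)} = \frac{9 + p}{-11 + p}$
$G{\left(71,62 \right)} + I{\left(d \right)} = 5 + \frac{9 + 10}{-11 + 10} = 5 + \frac{1}{-1} \cdot 19 = 5 - 19 = -14$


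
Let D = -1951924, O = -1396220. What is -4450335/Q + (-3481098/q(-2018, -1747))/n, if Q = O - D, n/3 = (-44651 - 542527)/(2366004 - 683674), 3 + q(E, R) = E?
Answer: -545040615332067175/329723283526776 ≈ -1653.0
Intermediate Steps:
q(E, R) = -3 + E
n = -880767/841165 (n = 3*((-44651 - 542527)/(2366004 - 683674)) = 3*(-587178/1682330) = 3*(-587178*1/1682330) = 3*(-293589/841165) = -880767/841165 ≈ -1.0471)
Q = 555704 (Q = -1396220 - 1*(-1951924) = -1396220 + 1951924 = 555704)
-4450335/Q + (-3481098/q(-2018, -1747))/n = -4450335/555704 + (-3481098/(-3 - 2018))/(-880767/841165) = -4450335*1/555704 - 3481098/(-2021)*(-841165/880767) = -4450335/555704 - 3481098*(-1/2021)*(-841165/880767) = -4450335/555704 + (3481098/2021)*(-841165/880767) = -4450335/555704 - 976059266390/593343369 = -545040615332067175/329723283526776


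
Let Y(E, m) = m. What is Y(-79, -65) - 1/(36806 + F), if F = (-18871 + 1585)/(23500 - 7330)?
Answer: -6447306480/99189289 ≈ -65.000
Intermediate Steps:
F = -2881/2695 (F = -17286/16170 = -17286*1/16170 = -2881/2695 ≈ -1.0690)
Y(-79, -65) - 1/(36806 + F) = -65 - 1/(36806 - 2881/2695) = -65 - 1/99189289/2695 = -65 - 1*2695/99189289 = -65 - 2695/99189289 = -6447306480/99189289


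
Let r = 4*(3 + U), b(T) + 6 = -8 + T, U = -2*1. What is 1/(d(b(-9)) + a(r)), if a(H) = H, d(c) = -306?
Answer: -1/302 ≈ -0.0033113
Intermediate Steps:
U = -2
b(T) = -14 + T (b(T) = -6 + (-8 + T) = -14 + T)
r = 4 (r = 4*(3 - 2) = 4*1 = 4)
1/(d(b(-9)) + a(r)) = 1/(-306 + 4) = 1/(-302) = -1/302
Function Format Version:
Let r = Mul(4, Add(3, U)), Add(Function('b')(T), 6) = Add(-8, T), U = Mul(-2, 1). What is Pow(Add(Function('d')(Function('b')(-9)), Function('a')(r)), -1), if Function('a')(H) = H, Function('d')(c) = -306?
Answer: Rational(-1, 302) ≈ -0.0033113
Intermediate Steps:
U = -2
Function('b')(T) = Add(-14, T) (Function('b')(T) = Add(-6, Add(-8, T)) = Add(-14, T))
r = 4 (r = Mul(4, Add(3, -2)) = Mul(4, 1) = 4)
Pow(Add(Function('d')(Function('b')(-9)), Function('a')(r)), -1) = Pow(Add(-306, 4), -1) = Pow(-302, -1) = Rational(-1, 302)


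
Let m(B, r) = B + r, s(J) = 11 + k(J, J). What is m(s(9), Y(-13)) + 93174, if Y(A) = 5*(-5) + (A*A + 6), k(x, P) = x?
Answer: 93344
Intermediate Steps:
s(J) = 11 + J
Y(A) = -19 + A² (Y(A) = -25 + (A² + 6) = -25 + (6 + A²) = -19 + A²)
m(s(9), Y(-13)) + 93174 = ((11 + 9) + (-19 + (-13)²)) + 93174 = (20 + (-19 + 169)) + 93174 = (20 + 150) + 93174 = 170 + 93174 = 93344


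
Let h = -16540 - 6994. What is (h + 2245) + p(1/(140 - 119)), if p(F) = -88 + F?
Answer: -448916/21 ≈ -21377.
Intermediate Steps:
h = -23534
(h + 2245) + p(1/(140 - 119)) = (-23534 + 2245) + (-88 + 1/(140 - 119)) = -21289 + (-88 + 1/21) = -21289 - 1847/21 = -448916/21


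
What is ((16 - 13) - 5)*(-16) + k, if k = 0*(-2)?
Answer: 32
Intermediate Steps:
k = 0
((16 - 13) - 5)*(-16) + k = ((16 - 13) - 5)*(-16) + 0 = (3 - 5)*(-16) + 0 = -2*(-16) + 0 = 32 + 0 = 32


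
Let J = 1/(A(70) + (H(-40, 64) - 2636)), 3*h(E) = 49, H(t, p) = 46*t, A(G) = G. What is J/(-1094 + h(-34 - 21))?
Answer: 3/14244598 ≈ 2.1061e-7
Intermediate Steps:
h(E) = 49/3 (h(E) = (⅓)*49 = 49/3)
J = -1/4406 (J = 1/(70 + (46*(-40) - 2636)) = 1/(70 + (-1840 - 2636)) = 1/(70 - 4476) = 1/(-4406) = -1/4406 ≈ -0.00022696)
J/(-1094 + h(-34 - 21)) = -1/(4406*(-1094 + 49/3)) = -1/(4406*(-3233/3)) = -1/4406*(-3/3233) = 3/14244598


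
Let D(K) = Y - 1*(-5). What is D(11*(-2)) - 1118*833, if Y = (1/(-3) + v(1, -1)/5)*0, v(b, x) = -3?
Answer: -931289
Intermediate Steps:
Y = 0 (Y = (1/(-3) - 3/5)*0 = (1*(-1/3) - 3*1/5)*0 = (-1/3 - 3/5)*0 = -14/15*0 = 0)
D(K) = 5 (D(K) = 0 - 1*(-5) = 0 + 5 = 5)
D(11*(-2)) - 1118*833 = 5 - 1118*833 = 5 - 931294 = -931289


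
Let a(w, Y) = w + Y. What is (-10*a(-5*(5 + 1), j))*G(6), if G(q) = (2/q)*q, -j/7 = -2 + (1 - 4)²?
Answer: 1580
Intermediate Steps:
j = -49 (j = -7*(-2 + (1 - 4)²) = -7*(-2 + (-3)²) = -7*(-2 + 9) = -7*7 = -49)
G(q) = 2
a(w, Y) = Y + w
(-10*a(-5*(5 + 1), j))*G(6) = -10*(-49 - 5*(5 + 1))*2 = -10*(-49 - 5*6)*2 = -10*(-49 - 30)*2 = -10*(-79)*2 = 790*2 = 1580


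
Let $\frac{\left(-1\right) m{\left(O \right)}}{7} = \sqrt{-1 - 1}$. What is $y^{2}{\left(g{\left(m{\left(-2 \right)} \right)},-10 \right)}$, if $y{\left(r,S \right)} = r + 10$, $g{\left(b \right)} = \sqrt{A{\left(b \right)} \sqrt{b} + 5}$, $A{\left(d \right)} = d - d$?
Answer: $\left(10 + \sqrt{5}\right)^{2} \approx 149.72$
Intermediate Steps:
$m{\left(O \right)} = - 7 i \sqrt{2}$ ($m{\left(O \right)} = - 7 \sqrt{-1 - 1} = - 7 \sqrt{-2} = - 7 i \sqrt{2}$)
$A{\left(d \right)} = 0$
$g{\left(b \right)} = \sqrt{5}$ ($g{\left(b \right)} = \sqrt{0 \sqrt{b} + 5} = \sqrt{0 + 5} = \sqrt{5}$)
$y{\left(r,S \right)} = 10 + r$
$y^{2}{\left(g{\left(m{\left(-2 \right)} \right)},-10 \right)} = \left(10 + \sqrt{5}\right)^{2}$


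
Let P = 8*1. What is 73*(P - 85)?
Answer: -5621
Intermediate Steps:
P = 8
73*(P - 85) = 73*(8 - 85) = 73*(-77) = -5621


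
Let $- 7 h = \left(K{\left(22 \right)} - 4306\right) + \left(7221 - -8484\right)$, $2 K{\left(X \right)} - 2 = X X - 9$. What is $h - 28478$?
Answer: $- \frac{60281}{2} \approx -30141.0$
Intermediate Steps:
$K{\left(X \right)} = - \frac{7}{2} + \frac{X^{2}}{2}$ ($K{\left(X \right)} = 1 + \frac{X X - 9}{2} = 1 + \frac{X^{2} - 9}{2} = 1 + \frac{-9 + X^{2}}{2} = 1 + \left(- \frac{9}{2} + \frac{X^{2}}{2}\right) = - \frac{7}{2} + \frac{X^{2}}{2}$)
$h = - \frac{3325}{2}$ ($h = - \frac{\left(\left(- \frac{7}{2} + \frac{22^{2}}{2}\right) - 4306\right) + \left(7221 - -8484\right)}{7} = - \frac{\left(\left(- \frac{7}{2} + \frac{1}{2} \cdot 484\right) - 4306\right) + \left(7221 + 8484\right)}{7} = - \frac{\left(\left(- \frac{7}{2} + 242\right) - 4306\right) + 15705}{7} = - \frac{\left(\frac{477}{2} - 4306\right) + 15705}{7} = - \frac{- \frac{8135}{2} + 15705}{7} = \left(- \frac{1}{7}\right) \frac{23275}{2} = - \frac{3325}{2} \approx -1662.5$)
$h - 28478 = - \frac{3325}{2} - 28478 = - \frac{60281}{2}$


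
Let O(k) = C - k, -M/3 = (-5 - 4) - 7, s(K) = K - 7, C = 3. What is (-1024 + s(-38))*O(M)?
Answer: 48105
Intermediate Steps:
s(K) = -7 + K
M = 48 (M = -3*((-5 - 4) - 7) = -3*(-9 - 7) = -3*(-16) = 48)
O(k) = 3 - k
(-1024 + s(-38))*O(M) = (-1024 + (-7 - 38))*(3 - 1*48) = (-1024 - 45)*(3 - 48) = -1069*(-45) = 48105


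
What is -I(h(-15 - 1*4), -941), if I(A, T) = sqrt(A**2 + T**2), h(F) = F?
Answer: -sqrt(885842) ≈ -941.19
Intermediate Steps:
-I(h(-15 - 1*4), -941) = -sqrt((-15 - 1*4)**2 + (-941)**2) = -sqrt((-15 - 4)**2 + 885481) = -sqrt((-19)**2 + 885481) = -sqrt(361 + 885481) = -sqrt(885842)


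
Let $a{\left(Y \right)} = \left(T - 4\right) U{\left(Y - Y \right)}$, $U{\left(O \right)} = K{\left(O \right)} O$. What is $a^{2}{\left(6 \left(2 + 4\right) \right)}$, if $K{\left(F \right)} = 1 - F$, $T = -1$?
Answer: $0$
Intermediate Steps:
$U{\left(O \right)} = O \left(1 - O\right)$ ($U{\left(O \right)} = \left(1 - O\right) O = O \left(1 - O\right)$)
$a{\left(Y \right)} = 0$ ($a{\left(Y \right)} = \left(-1 - 4\right) \left(Y - Y\right) \left(1 - \left(Y - Y\right)\right) = - 5 \cdot 0 \left(1 - 0\right) = - 5 \cdot 0 \left(1 + 0\right) = - 5 \cdot 0 \cdot 1 = \left(-5\right) 0 = 0$)
$a^{2}{\left(6 \left(2 + 4\right) \right)} = 0^{2} = 0$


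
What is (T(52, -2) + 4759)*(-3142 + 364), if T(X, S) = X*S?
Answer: -12931590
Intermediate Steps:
T(X, S) = S*X
(T(52, -2) + 4759)*(-3142 + 364) = (-2*52 + 4759)*(-3142 + 364) = (-104 + 4759)*(-2778) = 4655*(-2778) = -12931590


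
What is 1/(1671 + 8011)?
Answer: 1/9682 ≈ 0.00010328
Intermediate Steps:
1/(1671 + 8011) = 1/9682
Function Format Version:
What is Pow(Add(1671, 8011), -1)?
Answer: Rational(1, 9682) ≈ 0.00010328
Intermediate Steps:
Pow(Add(1671, 8011), -1) = Pow(9682, -1) = Rational(1, 9682)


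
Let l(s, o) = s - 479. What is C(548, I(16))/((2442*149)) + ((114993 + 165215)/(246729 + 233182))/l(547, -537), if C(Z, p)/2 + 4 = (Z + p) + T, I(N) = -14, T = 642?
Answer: 22306237072/1484265381423 ≈ 0.015028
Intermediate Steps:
C(Z, p) = 1276 + 2*Z + 2*p (C(Z, p) = -8 + 2*((Z + p) + 642) = -8 + 2*(642 + Z + p) = -8 + (1284 + 2*Z + 2*p) = 1276 + 2*Z + 2*p)
l(s, o) = -479 + s
C(548, I(16))/((2442*149)) + ((114993 + 165215)/(246729 + 233182))/l(547, -537) = (1276 + 2*548 + 2*(-14))/((2442*149)) + ((114993 + 165215)/(246729 + 233182))/(-479 + 547) = (1276 + 1096 - 28)/363858 + (280208/479911)/68 = 2344*(1/363858) + (280208*(1/479911))*(1/68) = 1172/181929 + (280208/479911)*(1/68) = 1172/181929 + 70052/8158487 = 22306237072/1484265381423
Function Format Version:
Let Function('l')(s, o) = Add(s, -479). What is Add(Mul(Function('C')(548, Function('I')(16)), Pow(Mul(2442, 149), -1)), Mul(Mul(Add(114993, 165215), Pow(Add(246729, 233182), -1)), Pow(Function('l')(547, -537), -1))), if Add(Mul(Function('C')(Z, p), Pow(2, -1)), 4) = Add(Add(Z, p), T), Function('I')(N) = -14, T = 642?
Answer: Rational(22306237072, 1484265381423) ≈ 0.015028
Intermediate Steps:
Function('C')(Z, p) = Add(1276, Mul(2, Z), Mul(2, p)) (Function('C')(Z, p) = Add(-8, Mul(2, Add(Add(Z, p), 642))) = Add(-8, Mul(2, Add(642, Z, p))) = Add(-8, Add(1284, Mul(2, Z), Mul(2, p))) = Add(1276, Mul(2, Z), Mul(2, p)))
Function('l')(s, o) = Add(-479, s)
Add(Mul(Function('C')(548, Function('I')(16)), Pow(Mul(2442, 149), -1)), Mul(Mul(Add(114993, 165215), Pow(Add(246729, 233182), -1)), Pow(Function('l')(547, -537), -1))) = Add(Mul(Add(1276, Mul(2, 548), Mul(2, -14)), Pow(Mul(2442, 149), -1)), Mul(Mul(Add(114993, 165215), Pow(Add(246729, 233182), -1)), Pow(Add(-479, 547), -1))) = Add(Mul(Add(1276, 1096, -28), Pow(363858, -1)), Mul(Mul(280208, Pow(479911, -1)), Pow(68, -1))) = Add(Mul(2344, Rational(1, 363858)), Mul(Mul(280208, Rational(1, 479911)), Rational(1, 68))) = Add(Rational(1172, 181929), Mul(Rational(280208, 479911), Rational(1, 68))) = Add(Rational(1172, 181929), Rational(70052, 8158487)) = Rational(22306237072, 1484265381423)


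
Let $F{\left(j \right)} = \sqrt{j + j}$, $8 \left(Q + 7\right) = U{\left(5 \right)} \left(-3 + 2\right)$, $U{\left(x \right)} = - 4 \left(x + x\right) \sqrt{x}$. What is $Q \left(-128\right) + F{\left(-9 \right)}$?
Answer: $896 - 640 \sqrt{5} + 3 i \sqrt{2} \approx -535.08 + 4.2426 i$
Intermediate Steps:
$U{\left(x \right)} = - 8 x^{\frac{3}{2}}$ ($U{\left(x \right)} = - 4 \cdot 2 x \sqrt{x} = - 8 x \sqrt{x} = - 8 x^{\frac{3}{2}}$)
$Q = -7 + 5 \sqrt{5}$ ($Q = -7 + \frac{- 8 \cdot 5^{\frac{3}{2}} \left(-3 + 2\right)}{8} = -7 + \frac{- 8 \cdot 5 \sqrt{5} \left(-1\right)}{8} = -7 + \frac{- 40 \sqrt{5} \left(-1\right)}{8} = -7 + \frac{40 \sqrt{5}}{8} = -7 + 5 \sqrt{5} \approx 4.1803$)
$F{\left(j \right)} = \sqrt{2} \sqrt{j}$ ($F{\left(j \right)} = \sqrt{2 j} = \sqrt{2} \sqrt{j}$)
$Q \left(-128\right) + F{\left(-9 \right)} = \left(-7 + 5 \sqrt{5}\right) \left(-128\right) + \sqrt{2} \sqrt{-9} = \left(896 - 640 \sqrt{5}\right) + \sqrt{2} \cdot 3 i = \left(896 - 640 \sqrt{5}\right) + 3 i \sqrt{2} = 896 - 640 \sqrt{5} + 3 i \sqrt{2}$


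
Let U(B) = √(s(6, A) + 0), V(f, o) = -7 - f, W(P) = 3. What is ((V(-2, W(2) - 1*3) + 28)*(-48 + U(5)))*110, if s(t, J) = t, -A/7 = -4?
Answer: -121440 + 2530*√6 ≈ -1.1524e+5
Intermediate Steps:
A = 28 (A = -7*(-4) = 28)
U(B) = √6 (U(B) = √(6 + 0) = √6)
((V(-2, W(2) - 1*3) + 28)*(-48 + U(5)))*110 = (((-7 - 1*(-2)) + 28)*(-48 + √6))*110 = (((-7 + 2) + 28)*(-48 + √6))*110 = ((-5 + 28)*(-48 + √6))*110 = (23*(-48 + √6))*110 = (-1104 + 23*√6)*110 = -121440 + 2530*√6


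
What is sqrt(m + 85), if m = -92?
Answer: I*sqrt(7) ≈ 2.6458*I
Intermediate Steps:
sqrt(m + 85) = sqrt(-92 + 85) = sqrt(-7) = I*sqrt(7)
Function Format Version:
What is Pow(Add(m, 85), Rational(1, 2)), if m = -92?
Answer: Mul(I, Pow(7, Rational(1, 2))) ≈ Mul(2.6458, I)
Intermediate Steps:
Pow(Add(m, 85), Rational(1, 2)) = Pow(Add(-92, 85), Rational(1, 2)) = Pow(-7, Rational(1, 2)) = Mul(I, Pow(7, Rational(1, 2)))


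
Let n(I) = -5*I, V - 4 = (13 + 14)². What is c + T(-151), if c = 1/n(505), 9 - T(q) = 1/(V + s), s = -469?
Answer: 5996611/666600 ≈ 8.9958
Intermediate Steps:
V = 733 (V = 4 + (13 + 14)² = 4 + 27² = 4 + 729 = 733)
T(q) = 2375/264 (T(q) = 9 - 1/(733 - 469) = 9 - 1/264 = 2375/264)
c = -1/2525 (c = 1/(-5*505) = 1/(-2525) = -1/2525 ≈ -0.00039604)
c + T(-151) = -1/2525 + 2375/264 = 5996611/666600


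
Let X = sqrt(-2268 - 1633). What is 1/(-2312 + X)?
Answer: -2312/5349245 - I*sqrt(3901)/5349245 ≈ -0.00043221 - 1.1676e-5*I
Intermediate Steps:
X = I*sqrt(3901) (X = sqrt(-3901) = I*sqrt(3901) ≈ 62.458*I)
1/(-2312 + X) = 1/(-2312 + I*sqrt(3901))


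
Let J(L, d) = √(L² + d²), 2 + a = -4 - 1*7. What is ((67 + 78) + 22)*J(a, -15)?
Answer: 167*√394 ≈ 3314.9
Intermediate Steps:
a = -13 (a = -2 + (-4 - 1*7) = -2 + (-4 - 7) = -2 - 11 = -13)
((67 + 78) + 22)*J(a, -15) = ((67 + 78) + 22)*√((-13)² + (-15)²) = (145 + 22)*√(169 + 225) = 167*√394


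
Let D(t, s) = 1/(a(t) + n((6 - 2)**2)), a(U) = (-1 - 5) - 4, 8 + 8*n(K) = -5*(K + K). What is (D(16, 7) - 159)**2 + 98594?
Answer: 119053734/961 ≈ 1.2389e+5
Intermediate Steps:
n(K) = -1 - 5*K/4 (n(K) = -1 + (-5*(K + K))/8 = -1 + (-10*K)/8 = -1 - 5*K/4)
a(U) = -10 (a(U) = -6 - 4 = -10)
D(t, s) = -1/31 (D(t, s) = 1/(-10 + (-1 - 5*(6 - 2)**2/4)) = 1/(-10 + (-1 - 5/4*4**2)) = 1/(-10 + (-1 - 5/4*16)) = 1/(-10 + (-1 - 20)) = 1/(-10 - 21) = 1/(-31) = -1/31)
(D(16, 7) - 159)**2 + 98594 = (-1/31 - 159)**2 + 98594 = (-4930/31)**2 + 98594 = 24304900/961 + 98594 = 119053734/961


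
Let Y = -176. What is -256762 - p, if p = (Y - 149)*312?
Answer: -155362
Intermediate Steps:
p = -101400 (p = (-176 - 149)*312 = -325*312 = -101400)
-256762 - p = -256762 - 1*(-101400) = -256762 + 101400 = -155362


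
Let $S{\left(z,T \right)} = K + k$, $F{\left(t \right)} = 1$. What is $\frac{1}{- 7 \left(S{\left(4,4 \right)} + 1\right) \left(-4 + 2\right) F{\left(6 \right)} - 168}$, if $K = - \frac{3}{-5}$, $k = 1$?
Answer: $- \frac{5}{658} \approx -0.0075988$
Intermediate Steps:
$K = \frac{3}{5}$ ($K = \left(-3\right) \left(- \frac{1}{5}\right) = \frac{3}{5} \approx 0.6$)
$S{\left(z,T \right)} = \frac{8}{5}$ ($S{\left(z,T \right)} = \frac{3}{5} + 1 = \frac{8}{5}$)
$\frac{1}{- 7 \left(S{\left(4,4 \right)} + 1\right) \left(-4 + 2\right) F{\left(6 \right)} - 168} = \frac{1}{- 7 \left(\frac{8}{5} + 1\right) \left(-4 + 2\right) 1 - 168} = \frac{1}{- 7 \cdot \frac{13}{5} \left(-2\right) 1 - 168} = \frac{1}{\left(-7\right) \left(- \frac{26}{5}\right) 1 - 168} = \frac{1}{\frac{182}{5} \cdot 1 - 168} = \frac{1}{\frac{182}{5} - 168} = \frac{1}{- \frac{658}{5}} = - \frac{5}{658}$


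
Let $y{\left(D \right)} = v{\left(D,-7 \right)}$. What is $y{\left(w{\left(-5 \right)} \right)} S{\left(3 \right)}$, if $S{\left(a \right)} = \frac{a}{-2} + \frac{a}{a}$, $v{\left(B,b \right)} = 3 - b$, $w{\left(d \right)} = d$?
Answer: $-5$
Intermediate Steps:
$y{\left(D \right)} = 10$ ($y{\left(D \right)} = 3 - -7 = 3 + 7 = 10$)
$S{\left(a \right)} = 1 - \frac{a}{2}$ ($S{\left(a \right)} = a \left(- \frac{1}{2}\right) + 1 = - \frac{a}{2} + 1 = 1 - \frac{a}{2}$)
$y{\left(w{\left(-5 \right)} \right)} S{\left(3 \right)} = 10 \left(1 - \frac{3}{2}\right) = 10 \left(- \frac{1}{2}\right) = -5$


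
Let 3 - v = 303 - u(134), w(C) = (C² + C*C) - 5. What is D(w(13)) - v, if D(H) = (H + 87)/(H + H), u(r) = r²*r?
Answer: -267044174/111 ≈ -2.4058e+6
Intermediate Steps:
w(C) = -5 + 2*C² (w(C) = (C² + C²) - 5 = 2*C² - 5 = -5 + 2*C²)
u(r) = r³
D(H) = (87 + H)/(2*H) (D(H) = (87 + H)/((2*H)) = (87 + H)*(1/(2*H)) = (87 + H)/(2*H))
v = 2405804 (v = 3 - (303 - 1*134³) = 3 - (303 - 1*2406104) = 3 - (303 - 2406104) = 3 - 1*(-2405801) = 3 + 2405801 = 2405804)
D(w(13)) - v = (87 + (-5 + 2*13²))/(2*(-5 + 2*13²)) - 1*2405804 = (87 + (-5 + 2*169))/(2*(-5 + 2*169)) - 2405804 = (87 + (-5 + 338))/(2*(-5 + 338)) - 2405804 = (½)*(87 + 333)/333 - 2405804 = (½)*(1/333)*420 - 2405804 = 70/111 - 2405804 = -267044174/111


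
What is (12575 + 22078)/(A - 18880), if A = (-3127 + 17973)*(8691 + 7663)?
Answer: 34653/242772604 ≈ 0.00014274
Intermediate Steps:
A = 242791484 (A = 14846*16354 = 242791484)
(12575 + 22078)/(A - 18880) = (12575 + 22078)/(242791484 - 18880) = 34653/242772604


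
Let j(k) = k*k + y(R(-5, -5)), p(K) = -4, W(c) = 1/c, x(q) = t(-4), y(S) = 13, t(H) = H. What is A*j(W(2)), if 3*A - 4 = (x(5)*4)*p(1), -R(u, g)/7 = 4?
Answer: 901/3 ≈ 300.33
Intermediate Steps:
R(u, g) = -28 (R(u, g) = -7*4 = -28)
x(q) = -4
j(k) = 13 + k² (j(k) = k*k + 13 = k² + 13 = 13 + k²)
A = 68/3 (A = 4/3 + (-4*4*(-4))/3 = 4/3 + (-16*(-4))/3 = 4/3 + (⅓)*64 = 4/3 + 64/3 = 68/3 ≈ 22.667)
A*j(W(2)) = 68*(13 + (1/2)²)/3 = 68*(13 + (½)²)/3 = 68*(13 + ¼)/3 = (68/3)*(53/4) = 901/3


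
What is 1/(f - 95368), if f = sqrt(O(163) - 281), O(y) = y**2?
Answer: -11921/1136878642 - sqrt(1643)/2273757284 ≈ -1.0504e-5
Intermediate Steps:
f = 4*sqrt(1643) (f = sqrt(163**2 - 281) = sqrt(26569 - 281) = sqrt(26288) = 4*sqrt(1643) ≈ 162.14)
1/(f - 95368) = 1/(4*sqrt(1643) - 95368) = 1/(-95368 + 4*sqrt(1643))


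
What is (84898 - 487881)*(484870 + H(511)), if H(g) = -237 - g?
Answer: -195092935926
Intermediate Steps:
(84898 - 487881)*(484870 + H(511)) = (84898 - 487881)*(484870 + (-237 - 1*511)) = -402983*(484870 + (-237 - 511)) = -402983*(484870 - 748) = -402983*484122 = -195092935926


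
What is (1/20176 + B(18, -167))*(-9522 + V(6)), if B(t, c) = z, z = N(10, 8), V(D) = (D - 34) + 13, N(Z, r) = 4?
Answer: -769683585/20176 ≈ -38149.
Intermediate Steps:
V(D) = -21 + D (V(D) = (-34 + D) + 13 = -21 + D)
z = 4
B(t, c) = 4
(1/20176 + B(18, -167))*(-9522 + V(6)) = (1/20176 + 4)*(-9522 + (-21 + 6)) = (1/20176 + 4)*(-9522 - 15) = (80705/20176)*(-9537) = -769683585/20176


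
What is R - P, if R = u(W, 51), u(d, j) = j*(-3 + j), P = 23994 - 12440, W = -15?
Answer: -9106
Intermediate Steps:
P = 11554
R = 2448 (R = 51*(-3 + 51) = 51*48 = 2448)
R - P = 2448 - 1*11554 = 2448 - 11554 = -9106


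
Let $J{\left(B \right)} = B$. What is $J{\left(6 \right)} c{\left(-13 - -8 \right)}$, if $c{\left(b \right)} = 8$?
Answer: $48$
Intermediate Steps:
$J{\left(6 \right)} c{\left(-13 - -8 \right)} = 6 \cdot 8 = 48$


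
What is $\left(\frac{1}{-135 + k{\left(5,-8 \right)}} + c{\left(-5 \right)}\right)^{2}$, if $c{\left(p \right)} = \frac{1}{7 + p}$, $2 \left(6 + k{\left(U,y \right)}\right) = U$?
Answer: $\frac{74529}{306916} \approx 0.24283$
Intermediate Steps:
$k{\left(U,y \right)} = -6 + \frac{U}{2}$
$\left(\frac{1}{-135 + k{\left(5,-8 \right)}} + c{\left(-5 \right)}\right)^{2} = \left(\frac{1}{-135 + \left(-6 + \frac{1}{2} \cdot 5\right)} + \frac{1}{7 - 5}\right)^{2} = \left(\frac{1}{-135 + \left(-6 + \frac{5}{2}\right)} + \frac{1}{2}\right)^{2} = \left(\frac{1}{-135 - \frac{7}{2}} + \frac{1}{2}\right)^{2} = \left(\frac{1}{- \frac{277}{2}} + \frac{1}{2}\right)^{2} = \left(- \frac{2}{277} + \frac{1}{2}\right)^{2} = \left(\frac{273}{554}\right)^{2} = \frac{74529}{306916}$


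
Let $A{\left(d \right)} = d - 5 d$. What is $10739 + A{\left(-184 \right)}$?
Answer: $11475$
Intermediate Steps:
$A{\left(d \right)} = - 4 d$
$10739 + A{\left(-184 \right)} = 10739 - -736 = 10739 + 736 = 11475$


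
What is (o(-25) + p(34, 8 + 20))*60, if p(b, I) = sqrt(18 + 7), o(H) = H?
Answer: -1200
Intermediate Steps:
p(b, I) = 5 (p(b, I) = sqrt(25) = 5)
(o(-25) + p(34, 8 + 20))*60 = (-25 + 5)*60 = -20*60 = -1200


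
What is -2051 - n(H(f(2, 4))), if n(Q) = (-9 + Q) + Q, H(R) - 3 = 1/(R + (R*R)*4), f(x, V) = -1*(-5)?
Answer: -215042/105 ≈ -2048.0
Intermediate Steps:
f(x, V) = 5
H(R) = 3 + 1/(R + 4*R²) (H(R) = 3 + 1/(R + (R*R)*4) = 3 + 1/(R + R²*4) = 3 + 1/(R + 4*R²))
n(Q) = -9 + 2*Q
-2051 - n(H(f(2, 4))) = -2051 - (-9 + 2*((1 + 3*5 + 12*5²)/(5*(1 + 4*5)))) = -2051 - (-9 + 2*((1 + 15 + 12*25)/(5*(1 + 20)))) = -2051 - (-9 + 2*((⅕)*(1 + 15 + 300)/21)) = -2051 - (-9 + 2*((⅕)*(1/21)*316)) = -2051 - (-9 + 2*(316/105)) = -2051 - (-9 + 632/105) = -2051 - 1*(-313/105) = -2051 + 313/105 = -215042/105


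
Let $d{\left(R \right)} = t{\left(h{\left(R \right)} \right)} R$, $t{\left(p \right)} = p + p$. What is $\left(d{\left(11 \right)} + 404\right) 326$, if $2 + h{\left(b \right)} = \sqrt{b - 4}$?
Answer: $117360 + 7172 \sqrt{7} \approx 1.3634 \cdot 10^{5}$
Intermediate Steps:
$h{\left(b \right)} = -2 + \sqrt{-4 + b}$ ($h{\left(b \right)} = -2 + \sqrt{b - 4} = -2 + \sqrt{-4 + b}$)
$t{\left(p \right)} = 2 p$
$d{\left(R \right)} = R \left(-4 + 2 \sqrt{-4 + R}\right)$ ($d{\left(R \right)} = 2 \left(-2 + \sqrt{-4 + R}\right) R = \left(-4 + 2 \sqrt{-4 + R}\right) R = R \left(-4 + 2 \sqrt{-4 + R}\right)$)
$\left(d{\left(11 \right)} + 404\right) 326 = \left(2 \cdot 11 \left(-2 + \sqrt{-4 + 11}\right) + 404\right) 326 = \left(2 \cdot 11 \left(-2 + \sqrt{7}\right) + 404\right) 326 = \left(\left(-44 + 22 \sqrt{7}\right) + 404\right) 326 = \left(360 + 22 \sqrt{7}\right) 326 = 117360 + 7172 \sqrt{7}$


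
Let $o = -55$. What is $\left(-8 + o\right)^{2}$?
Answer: $3969$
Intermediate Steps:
$\left(-8 + o\right)^{2} = \left(-8 - 55\right)^{2} = \left(-63\right)^{2} = 3969$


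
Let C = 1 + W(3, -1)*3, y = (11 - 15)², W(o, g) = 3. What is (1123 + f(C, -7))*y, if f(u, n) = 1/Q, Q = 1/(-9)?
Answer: 17824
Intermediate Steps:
Q = -⅑ ≈ -0.11111
y = 16 (y = (-4)² = 16)
C = 10 (C = 1 + 3*3 = 1 + 9 = 10)
f(u, n) = -9 (f(u, n) = 1/(-⅑) = -9)
(1123 + f(C, -7))*y = (1123 - 9)*16 = 1114*16 = 17824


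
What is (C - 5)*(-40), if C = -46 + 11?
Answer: 1600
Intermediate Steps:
C = -35
(C - 5)*(-40) = (-35 - 5)*(-40) = -40*(-40) = 1600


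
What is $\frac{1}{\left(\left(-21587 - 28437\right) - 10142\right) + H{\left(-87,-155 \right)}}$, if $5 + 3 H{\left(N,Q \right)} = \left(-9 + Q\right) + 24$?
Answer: $- \frac{3}{180643} \approx -1.6607 \cdot 10^{-5}$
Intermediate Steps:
$H{\left(N,Q \right)} = \frac{10}{3} + \frac{Q}{3}$ ($H{\left(N,Q \right)} = - \frac{5}{3} + \frac{\left(-9 + Q\right) + 24}{3} = - \frac{5}{3} + \frac{15 + Q}{3} = - \frac{5}{3} + \left(5 + \frac{Q}{3}\right) = \frac{10}{3} + \frac{Q}{3}$)
$\frac{1}{\left(\left(-21587 - 28437\right) - 10142\right) + H{\left(-87,-155 \right)}} = \frac{1}{\left(\left(-21587 - 28437\right) - 10142\right) + \left(\frac{10}{3} + \frac{1}{3} \left(-155\right)\right)} = \frac{1}{\left(-50024 - 10142\right) + \left(\frac{10}{3} - \frac{155}{3}\right)} = \frac{1}{-60166 - \frac{145}{3}} = \frac{1}{- \frac{180643}{3}} = - \frac{3}{180643}$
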